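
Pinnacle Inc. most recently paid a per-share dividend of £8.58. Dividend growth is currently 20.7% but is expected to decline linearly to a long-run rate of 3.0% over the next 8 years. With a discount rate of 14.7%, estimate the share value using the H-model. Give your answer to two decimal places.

£127.45

H-model: P₀ = D₀[(1+g_L) + H(g_S−g_L)]/(r−g_L), with H = 8/2 = 4.
P₀ = 8.58 × [(1+0.03) + 4×(0.207−0.03)] / (0.147−0.03)
   = 8.58 × 1.7380 / 0.117 = 127.4533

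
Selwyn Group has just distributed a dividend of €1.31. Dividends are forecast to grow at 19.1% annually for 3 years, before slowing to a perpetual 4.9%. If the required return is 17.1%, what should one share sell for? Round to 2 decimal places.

€15.92

Two-stage DDM. Project D₁…D_3 at 0.191, terminal growth 0.049, discount at r = 0.171.
D_1 = 1.5602
D_2 = 1.8582
D_3 = 2.2131
Terminal value at t=3: TV = D_4/(r−g) = 2.3216/(0.171−0.049) = 19.0293
P₀ = 1.5602/(1+0.171)^1 + 1.8582/(1+0.171)^2 + 2.2131/(1+0.171)^3 + 19.0293/(1+0.171)^3 = 15.9167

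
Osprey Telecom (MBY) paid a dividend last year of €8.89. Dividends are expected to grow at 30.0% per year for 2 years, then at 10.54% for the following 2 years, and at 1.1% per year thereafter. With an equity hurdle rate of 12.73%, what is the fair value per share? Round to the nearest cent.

€143.85

Three-stage DDM. Project D₁…D_4; terminal Gordon value at t=4 with g = 0.011; discount at r = 0.1273.
D_1 = 11.5570
D_2 = 15.0241
D_3 = 16.6076
D_4 = 18.3581
TV_4 = 18.5600/(0.1273−0.011) = 159.5875
P₀ = Σ Dₜ/(1+r)ᵗ + TV_4/(1+r)^4 = 143.8540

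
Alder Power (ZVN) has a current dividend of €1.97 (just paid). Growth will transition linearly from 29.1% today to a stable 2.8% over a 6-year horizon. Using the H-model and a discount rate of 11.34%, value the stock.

€41.91

H-model: P₀ = D₀[(1+g_L) + H(g_S−g_L)]/(r−g_L), with H = 6/2 = 3.
P₀ = 1.97 × [(1+0.028) + 3×(0.291−0.028)] / (0.1134−0.028)
   = 1.97 × 1.8170 / 0.0854 = 41.9144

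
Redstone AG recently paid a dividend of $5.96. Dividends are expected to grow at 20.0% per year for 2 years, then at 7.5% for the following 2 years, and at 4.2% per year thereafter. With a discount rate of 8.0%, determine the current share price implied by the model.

Three-stage DDM. Project D₁…D_4; terminal Gordon value at t=4 with g = 0.042; discount at r = 0.08.
D_1 = 7.1520
D_2 = 8.5824
D_3 = 9.2261
D_4 = 9.9180
TV_4 = 10.3346/(0.08−0.042) = 271.9630
P₀ = Σ Dₜ/(1+r)ᵗ + TV_4/(1+r)^4 = 228.4952

$228.50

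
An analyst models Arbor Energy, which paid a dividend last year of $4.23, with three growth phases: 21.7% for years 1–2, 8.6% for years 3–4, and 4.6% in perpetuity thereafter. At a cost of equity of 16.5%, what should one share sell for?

Three-stage DDM. Project D₁…D_4; terminal Gordon value at t=4 with g = 0.046; discount at r = 0.165.
D_1 = 5.1479
D_2 = 6.2650
D_3 = 6.8038
D_4 = 7.3889
TV_4 = 7.7288/(0.165−0.046) = 64.9480
P₀ = Σ Dₜ/(1+r)ᵗ + TV_4/(1+r)^4 = 52.6075

$52.61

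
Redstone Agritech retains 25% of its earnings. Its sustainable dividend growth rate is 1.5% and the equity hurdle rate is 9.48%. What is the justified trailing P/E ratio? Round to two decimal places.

Payout ratio b = 1 − 0.25 = 0.75.
Justified trailing P/E = b(1+g)/(r−g) = 0.75×(1+0.015)/(0.0948−0.015) = 9.5395

9.54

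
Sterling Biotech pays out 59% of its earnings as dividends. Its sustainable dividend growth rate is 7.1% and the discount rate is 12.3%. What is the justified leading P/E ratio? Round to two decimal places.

Justified leading P/E = b/(r−g) = 0.59/(0.123−0.071) = 11.3462

11.35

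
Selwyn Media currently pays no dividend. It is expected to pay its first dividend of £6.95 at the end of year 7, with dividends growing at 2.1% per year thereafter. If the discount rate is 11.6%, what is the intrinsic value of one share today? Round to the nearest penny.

Deferred-dividend DDM. At t=6 the remaining stream is a growing perpetuity with first payment D_7 = 6.95.
V_6 = D_7/(r−g) = 6.95/(0.116−0.021) = 73.1579
P₀ = V_6/(1+r)^6 = 73.1579/(1+0.116)^6 = 37.8683

£37.87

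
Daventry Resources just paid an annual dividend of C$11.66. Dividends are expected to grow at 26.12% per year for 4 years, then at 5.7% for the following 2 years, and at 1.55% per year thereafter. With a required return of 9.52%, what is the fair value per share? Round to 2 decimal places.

Three-stage DDM. Project D₁…D_6; terminal Gordon value at t=6 with g = 0.0155; discount at r = 0.0952.
D_1 = 14.7056
D_2 = 18.5467
D_3 = 23.3911
D_4 = 29.5008
D_5 = 31.1824
D_6 = 32.9598
TV_6 = 33.4707/(0.0952−0.0155) = 419.9581
P₀ = Σ Dₜ/(1+r)ᵗ + TV_6/(1+r)^6 = 349.4483

C$349.45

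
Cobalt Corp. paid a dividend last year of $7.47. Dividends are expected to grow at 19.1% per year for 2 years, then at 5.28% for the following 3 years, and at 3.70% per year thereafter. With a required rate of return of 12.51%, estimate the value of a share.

$119.03

Three-stage DDM. Project D₁…D_5; terminal Gordon value at t=5 with g = 0.037; discount at r = 0.1251.
D_1 = 8.8968
D_2 = 10.5961
D_3 = 11.1555
D_4 = 11.7445
D_5 = 12.3646
TV_5 = 12.8221/(0.1251−0.037) = 145.5407
P₀ = Σ Dₜ/(1+r)ᵗ + TV_5/(1+r)^5 = 119.0278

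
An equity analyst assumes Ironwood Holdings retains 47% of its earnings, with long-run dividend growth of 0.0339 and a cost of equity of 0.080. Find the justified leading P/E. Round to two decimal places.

Payout ratio b = 1 − 0.47 = 0.53.
Justified leading P/E = b/(r−g) = 0.53/(0.08−0.0339) = 11.4967

11.50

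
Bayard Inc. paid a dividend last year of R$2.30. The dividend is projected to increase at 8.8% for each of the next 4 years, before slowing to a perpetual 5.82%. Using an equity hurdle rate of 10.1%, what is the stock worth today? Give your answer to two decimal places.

Two-stage DDM. Project D₁…D_4 at 0.088, terminal growth 0.0582, discount at r = 0.101.
D_1 = 2.5024
D_2 = 2.7226
D_3 = 2.9622
D_4 = 3.2229
Terminal value at t=4: TV = D_5/(r−g) = 3.4104/(0.101−0.0582) = 79.6833
P₀ = 2.5024/(1+0.101)^1 + 2.7226/(1+0.101)^2 + 2.9622/(1+0.101)^3 + 3.2229/(1+0.101)^4 + 79.6833/(1+0.101)^4 = 63.1589

R$63.16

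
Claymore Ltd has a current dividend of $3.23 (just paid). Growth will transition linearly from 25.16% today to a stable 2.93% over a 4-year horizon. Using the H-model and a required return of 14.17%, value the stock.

H-model: P₀ = D₀[(1+g_L) + H(g_S−g_L)]/(r−g_L), with H = 4/2 = 2.
P₀ = 3.23 × [(1+0.0293) + 2×(0.2516−0.0293)] / (0.1417−0.0293)
   = 3.23 × 1.4739 / 0.1124 = 42.3550

$42.35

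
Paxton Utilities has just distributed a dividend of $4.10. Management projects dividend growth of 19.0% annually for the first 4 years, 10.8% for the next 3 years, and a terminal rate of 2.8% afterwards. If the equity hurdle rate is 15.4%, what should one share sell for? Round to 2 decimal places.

Three-stage DDM. Project D₁…D_7; terminal Gordon value at t=7 with g = 0.028; discount at r = 0.154.
D_1 = 4.8790
D_2 = 5.8060
D_3 = 6.9092
D_4 = 8.2219
D_5 = 9.1099
D_6 = 10.0937
D_7 = 11.1838
TV_7 = 11.4970/(0.154−0.028) = 91.2459
P₀ = Σ Dₜ/(1+r)ᵗ + TV_7/(1+r)^7 = 64.0271

$64.03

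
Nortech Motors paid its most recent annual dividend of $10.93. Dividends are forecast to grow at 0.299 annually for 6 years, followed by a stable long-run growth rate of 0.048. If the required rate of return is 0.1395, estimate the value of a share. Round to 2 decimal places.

$381.09

Two-stage DDM. Project D₁…D_6 at 0.299, terminal growth 0.048, discount at r = 0.1395.
D_1 = 14.1981
D_2 = 18.4433
D_3 = 23.9578
D_4 = 31.1212
D_5 = 40.4265
D_6 = 52.5140
Terminal value at t=6: TV = D_7/(r−g) = 55.0347/(0.1395−0.048) = 601.4718
P₀ = 14.1981/(1+0.1395)^1 + 18.4433/(1+0.1395)^2 + 23.9578/(1+0.1395)^3 + 31.1212/(1+0.1395)^4 + 40.4265/(1+0.1395)^5 + 52.5140/(1+0.1395)^6 + 601.4718/(1+0.1395)^6 = 381.0894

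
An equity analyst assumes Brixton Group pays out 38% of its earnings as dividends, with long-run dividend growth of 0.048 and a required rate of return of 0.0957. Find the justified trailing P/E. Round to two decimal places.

Justified trailing P/E = b(1+g)/(r−g) = 0.38×(1+0.048)/(0.0957−0.048) = 8.3488

8.35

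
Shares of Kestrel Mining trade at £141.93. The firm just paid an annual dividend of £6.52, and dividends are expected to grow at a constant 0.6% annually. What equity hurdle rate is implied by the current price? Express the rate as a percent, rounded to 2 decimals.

Rearranging the constant-growth DDM: r = D₁/P₀ + g.
D₁ = 6.52 × (1 + 0.006) = 6.5591.
r = 6.5591 / 141.93 + 0.006 = 0.04621 + 0.006 = 0.05221

5.22%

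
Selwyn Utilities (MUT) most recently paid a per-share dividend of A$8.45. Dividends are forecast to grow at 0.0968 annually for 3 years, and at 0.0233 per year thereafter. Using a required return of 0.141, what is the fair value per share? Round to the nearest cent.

Two-stage DDM. Project D₁…D_3 at 0.0968, terminal growth 0.0233, discount at r = 0.141.
D_1 = 9.2680
D_2 = 10.1651
D_3 = 11.1491
Terminal value at t=3: TV = D_4/(r−g) = 11.4089/(0.141−0.0233) = 96.9316
P₀ = 9.2680/(1+0.141)^1 + 10.1651/(1+0.141)^2 + 11.1491/(1+0.141)^3 + 96.9316/(1+0.141)^3 = 88.6904

A$88.69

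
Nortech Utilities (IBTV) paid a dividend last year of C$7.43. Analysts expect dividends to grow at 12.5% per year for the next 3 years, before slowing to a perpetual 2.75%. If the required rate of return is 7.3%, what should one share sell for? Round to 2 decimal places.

Two-stage DDM. Project D₁…D_3 at 0.125, terminal growth 0.0275, discount at r = 0.073.
D_1 = 8.3588
D_2 = 9.4036
D_3 = 10.5790
Terminal value at t=3: TV = D_4/(r−g) = 10.8700/(0.073−0.0275) = 238.9004
P₀ = 8.3588/(1+0.073)^1 + 9.4036/(1+0.073)^2 + 10.5790/(1+0.073)^3 + 238.9004/(1+0.073)^3 = 217.9038

C$217.90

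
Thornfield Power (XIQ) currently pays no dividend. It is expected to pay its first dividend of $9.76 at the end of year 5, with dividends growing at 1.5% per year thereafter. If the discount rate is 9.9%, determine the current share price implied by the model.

Deferred-dividend DDM. At t=4 the remaining stream is a growing perpetuity with first payment D_5 = 9.76.
V_4 = D_5/(r−g) = 9.76/(0.099−0.015) = 116.1905
P₀ = V_4/(1+r)^4 = 116.1905/(1+0.099)^4 = 79.6489

$79.65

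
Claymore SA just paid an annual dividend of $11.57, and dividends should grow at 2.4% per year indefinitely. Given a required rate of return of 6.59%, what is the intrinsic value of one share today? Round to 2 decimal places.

$282.76

Gordon growth model: P₀ = D₁/(r − g). D₁ = 11.57 × (1 + 0.024) = 11.8477.
P₀ = 11.8477 / (0.0659 − 0.024) = 11.8477 / 0.0419 = 282.7609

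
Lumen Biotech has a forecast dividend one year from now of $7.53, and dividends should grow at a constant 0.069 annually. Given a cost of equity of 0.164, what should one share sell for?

$79.26

Gordon growth model: P₀ = D₁/(r − g), with D₁ = 7.53 given directly.
P₀ = 7.5300 / (0.164 − 0.069) = 7.5300 / 0.095 = 79.2632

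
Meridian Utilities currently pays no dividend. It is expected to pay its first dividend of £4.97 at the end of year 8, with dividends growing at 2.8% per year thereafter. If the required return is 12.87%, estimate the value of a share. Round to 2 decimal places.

£21.15

Deferred-dividend DDM. At t=7 the remaining stream is a growing perpetuity with first payment D_8 = 4.97.
V_7 = D_8/(r−g) = 4.97/(0.1287−0.028) = 49.3545
P₀ = V_7/(1+r)^7 = 49.3545/(1+0.1287)^7 = 21.1484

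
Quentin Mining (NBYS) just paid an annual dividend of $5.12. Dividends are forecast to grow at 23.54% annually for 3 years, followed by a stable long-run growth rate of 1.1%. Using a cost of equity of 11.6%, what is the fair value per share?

$85.76

Two-stage DDM. Project D₁…D_3 at 0.2354, terminal growth 0.011, discount at r = 0.116.
D_1 = 6.3252
D_2 = 7.8142
D_3 = 9.6537
Terminal value at t=3: TV = D_4/(r−g) = 9.7599/(0.116−0.011) = 92.9511
P₀ = 6.3252/(1+0.116)^1 + 7.8142/(1+0.116)^2 + 9.6537/(1+0.116)^3 + 92.9511/(1+0.116)^3 = 85.7621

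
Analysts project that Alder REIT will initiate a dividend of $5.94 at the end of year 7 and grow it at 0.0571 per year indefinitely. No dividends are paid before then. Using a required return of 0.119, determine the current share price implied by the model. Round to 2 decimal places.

$48.88

Deferred-dividend DDM. At t=6 the remaining stream is a growing perpetuity with first payment D_7 = 5.94.
V_6 = D_7/(r−g) = 5.94/(0.119−0.0571) = 95.9612
P₀ = V_6/(1+r)^6 = 95.9612/(1+0.119)^6 = 48.8782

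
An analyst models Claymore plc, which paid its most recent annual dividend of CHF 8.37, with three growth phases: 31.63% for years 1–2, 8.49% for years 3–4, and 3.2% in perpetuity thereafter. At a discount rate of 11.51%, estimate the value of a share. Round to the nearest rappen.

CHF 181.03

Three-stage DDM. Project D₁…D_4; terminal Gordon value at t=4 with g = 0.032; discount at r = 0.1151.
D_1 = 11.0174
D_2 = 14.5022
D_3 = 15.7335
D_4 = 17.0693
TV_4 = 17.6155/(0.1151−0.032) = 211.9792
P₀ = Σ Dₜ/(1+r)ᵗ + TV_4/(1+r)^4 = 181.0302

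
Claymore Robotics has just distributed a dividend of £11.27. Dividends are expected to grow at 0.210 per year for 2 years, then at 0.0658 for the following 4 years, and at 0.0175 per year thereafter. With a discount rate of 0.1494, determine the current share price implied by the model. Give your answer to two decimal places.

Three-stage DDM. Project D₁…D_6; terminal Gordon value at t=6 with g = 0.0175; discount at r = 0.1494.
D_1 = 13.6367
D_2 = 16.5004
D_3 = 17.5861
D_4 = 18.7433
D_5 = 19.9766
D_6 = 21.2911
TV_6 = 21.6637/(0.1494−0.0175) = 164.2431
P₀ = Σ Dₜ/(1+r)ᵗ + TV_6/(1+r)^6 = 137.0951

£137.10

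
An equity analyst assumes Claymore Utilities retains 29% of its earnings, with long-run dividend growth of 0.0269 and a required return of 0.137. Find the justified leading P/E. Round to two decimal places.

6.45

Payout ratio b = 1 − 0.29 = 0.71.
Justified leading P/E = b/(r−g) = 0.71/(0.137−0.0269) = 6.4487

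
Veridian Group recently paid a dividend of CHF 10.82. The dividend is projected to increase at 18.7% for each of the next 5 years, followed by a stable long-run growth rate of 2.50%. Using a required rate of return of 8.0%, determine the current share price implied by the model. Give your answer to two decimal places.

CHF 395.86

Two-stage DDM. Project D₁…D_5 at 0.187, terminal growth 0.025, discount at r = 0.08.
D_1 = 12.8433
D_2 = 15.2450
D_3 = 18.0959
D_4 = 21.4798
D_5 = 25.4965
Terminal value at t=5: TV = D_6/(r−g) = 26.1339/(0.08−0.025) = 475.1624
P₀ = 12.8433/(1+0.08)^1 + 15.2450/(1+0.08)^2 + 18.0959/(1+0.08)^3 + 21.4798/(1+0.08)^4 + 25.4965/(1+0.08)^5 + 475.1624/(1+0.08)^5 = 395.8555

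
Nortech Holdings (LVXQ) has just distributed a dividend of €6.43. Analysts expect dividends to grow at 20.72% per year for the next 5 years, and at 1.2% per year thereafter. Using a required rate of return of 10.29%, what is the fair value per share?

Two-stage DDM. Project D₁…D_5 at 0.2072, terminal growth 0.012, discount at r = 0.1029.
D_1 = 7.7623
D_2 = 9.3706
D_3 = 11.3122
D_4 = 13.6561
D_5 = 16.4857
Terminal value at t=5: TV = D_6/(r−g) = 16.6835/(0.1029−0.012) = 183.5370
P₀ = 7.7623/(1+0.1029)^1 + 9.3706/(1+0.1029)^2 + 11.3122/(1+0.1029)^3 + 13.6561/(1+0.1029)^4 + 16.4857/(1+0.1029)^5 + 183.5370/(1+0.1029)^5 = 154.9776

€154.98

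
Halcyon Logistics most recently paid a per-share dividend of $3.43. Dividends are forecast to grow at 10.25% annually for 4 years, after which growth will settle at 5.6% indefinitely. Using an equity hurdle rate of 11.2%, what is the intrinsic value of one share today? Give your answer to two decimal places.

Two-stage DDM. Project D₁…D_4 at 0.1025, terminal growth 0.056, discount at r = 0.112.
D_1 = 3.7816
D_2 = 4.1692
D_3 = 4.5965
D_4 = 5.0677
Terminal value at t=4: TV = D_5/(r−g) = 5.3515/(0.112−0.056) = 95.5618
P₀ = 3.7816/(1+0.112)^1 + 4.1692/(1+0.112)^2 + 4.5965/(1+0.112)^3 + 5.0677/(1+0.112)^4 + 95.5618/(1+0.112)^4 = 75.9273

$75.93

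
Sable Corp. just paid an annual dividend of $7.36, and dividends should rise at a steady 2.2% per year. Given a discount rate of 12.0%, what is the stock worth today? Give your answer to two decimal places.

$76.75

Gordon growth model: P₀ = D₁/(r − g). D₁ = 7.36 × (1 + 0.022) = 7.5219.
P₀ = 7.5219 / (0.12 − 0.022) = 7.5219 / 0.098 = 76.7543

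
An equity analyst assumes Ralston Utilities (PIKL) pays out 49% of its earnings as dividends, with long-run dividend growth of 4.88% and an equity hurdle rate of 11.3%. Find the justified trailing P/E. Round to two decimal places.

8.00

Justified trailing P/E = b(1+g)/(r−g) = 0.49×(1+0.0488)/(0.113−0.0488) = 8.0049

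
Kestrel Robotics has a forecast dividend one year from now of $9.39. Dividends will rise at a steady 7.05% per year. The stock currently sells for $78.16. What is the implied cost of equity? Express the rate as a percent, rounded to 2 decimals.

19.06%

Rearranging the constant-growth DDM: r = D₁/P₀ + g.
r = 9.3900 / 78.16 + 0.0705 = 0.12014 + 0.0705 = 0.19064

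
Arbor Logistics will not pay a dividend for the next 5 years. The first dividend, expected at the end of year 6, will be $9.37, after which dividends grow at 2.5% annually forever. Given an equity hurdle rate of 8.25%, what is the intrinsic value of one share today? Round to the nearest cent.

Deferred-dividend DDM. At t=5 the remaining stream is a growing perpetuity with first payment D_6 = 9.37.
V_5 = D_6/(r−g) = 9.37/(0.0825−0.025) = 162.9565
P₀ = V_5/(1+r)^5 = 162.9565/(1+0.0825)^5 = 109.6307

$109.63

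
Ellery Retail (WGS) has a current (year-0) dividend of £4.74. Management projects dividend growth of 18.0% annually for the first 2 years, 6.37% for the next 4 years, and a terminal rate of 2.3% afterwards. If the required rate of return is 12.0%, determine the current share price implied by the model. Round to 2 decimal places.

£73.93

Three-stage DDM. Project D₁…D_6; terminal Gordon value at t=6 with g = 0.023; discount at r = 0.12.
D_1 = 5.5932
D_2 = 6.6000
D_3 = 7.0204
D_4 = 7.4676
D_5 = 7.9433
D_6 = 8.4493
TV_6 = 8.6436/(0.12−0.023) = 89.1093
P₀ = Σ Dₜ/(1+r)ᵗ + TV_6/(1+r)^6 = 73.9316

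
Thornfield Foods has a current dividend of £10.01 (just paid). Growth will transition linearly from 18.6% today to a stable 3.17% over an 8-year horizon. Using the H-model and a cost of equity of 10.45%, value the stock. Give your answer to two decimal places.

£226.72

H-model: P₀ = D₀[(1+g_L) + H(g_S−g_L)]/(r−g_L), with H = 8/2 = 4.
P₀ = 10.01 × [(1+0.0317) + 4×(0.186−0.0317)] / (0.1045−0.0317)
   = 10.01 × 1.6489 / 0.0728 = 226.7237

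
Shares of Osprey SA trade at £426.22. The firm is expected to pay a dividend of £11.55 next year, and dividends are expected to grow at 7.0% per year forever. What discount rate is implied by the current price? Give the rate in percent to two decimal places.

Rearranging the constant-growth DDM: r = D₁/P₀ + g.
r = 11.5500 / 426.22 + 0.07 = 0.02710 + 0.07 = 0.09710

9.71%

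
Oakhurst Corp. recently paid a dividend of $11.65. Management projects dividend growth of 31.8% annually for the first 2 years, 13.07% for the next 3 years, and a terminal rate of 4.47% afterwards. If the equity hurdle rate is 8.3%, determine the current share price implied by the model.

$623.50

Three-stage DDM. Project D₁…D_5; terminal Gordon value at t=5 with g = 0.0447; discount at r = 0.083.
D_1 = 15.3547
D_2 = 20.2375
D_3 = 22.8825
D_4 = 25.8733
D_5 = 29.2549
TV_5 = 30.5626/(0.083−0.0447) = 797.9795
P₀ = Σ Dₜ/(1+r)ᵗ + TV_5/(1+r)^5 = 623.5016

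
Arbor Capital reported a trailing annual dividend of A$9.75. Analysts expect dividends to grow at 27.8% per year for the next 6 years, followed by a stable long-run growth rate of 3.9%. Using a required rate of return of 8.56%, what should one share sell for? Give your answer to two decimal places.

A$686.25

Two-stage DDM. Project D₁…D_6 at 0.278, terminal growth 0.039, discount at r = 0.0856.
D_1 = 12.4605
D_2 = 15.9245
D_3 = 20.3515
D_4 = 26.0093
D_5 = 33.2398
D_6 = 42.4805
Terminal value at t=6: TV = D_7/(r−g) = 44.1373/(0.0856−0.039) = 947.1513
P₀ = 12.4605/(1+0.0856)^1 + 15.9245/(1+0.0856)^2 + 20.3515/(1+0.0856)^3 + 26.0093/(1+0.0856)^4 + 33.2398/(1+0.0856)^5 + 42.4805/(1+0.0856)^6 + 947.1513/(1+0.0856)^6 = 686.2495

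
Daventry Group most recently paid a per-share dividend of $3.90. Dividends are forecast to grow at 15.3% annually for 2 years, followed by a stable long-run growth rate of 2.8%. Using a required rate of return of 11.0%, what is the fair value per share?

Two-stage DDM. Project D₁…D_2 at 0.153, terminal growth 0.028, discount at r = 0.11.
D_1 = 4.4967
D_2 = 5.1847
Terminal value at t=2: TV = D_3/(r−g) = 5.3299/(0.11−0.028) = 64.9984
P₀ = 4.4967/(1+0.11)^1 + 5.1847/(1+0.11)^2 + 64.9984/(1+0.11)^2 = 61.0132

$61.01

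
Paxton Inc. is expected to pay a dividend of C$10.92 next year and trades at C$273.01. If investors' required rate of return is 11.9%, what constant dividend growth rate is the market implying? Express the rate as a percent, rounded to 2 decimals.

7.90%

From P₀ = D₁/(r − g), the implied growth is g = r − D₁/P₀.
g = 0.119 − 10.92/273.01 = 0.119 − 0.04000 = 0.07900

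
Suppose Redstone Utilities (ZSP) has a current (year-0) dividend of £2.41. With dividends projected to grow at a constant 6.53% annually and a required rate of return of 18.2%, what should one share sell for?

Gordon growth model: P₀ = D₁/(r − g). D₁ = 2.41 × (1 + 0.0653) = 2.5674.
P₀ = 2.5674 / (0.182 − 0.0653) = 2.5674 / 0.1167 = 21.9998

£22.00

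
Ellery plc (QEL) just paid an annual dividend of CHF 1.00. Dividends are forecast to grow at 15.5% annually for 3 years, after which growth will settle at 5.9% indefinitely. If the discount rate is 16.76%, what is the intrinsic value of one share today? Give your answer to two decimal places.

CHF 12.37

Two-stage DDM. Project D₁…D_3 at 0.155, terminal growth 0.059, discount at r = 0.1676.
D_1 = 1.1550
D_2 = 1.3340
D_3 = 1.5408
Terminal value at t=3: TV = D_4/(r−g) = 1.6317/(0.1676−0.059) = 15.0249
P₀ = 1.1550/(1+0.1676)^1 + 1.3340/(1+0.1676)^2 + 1.5408/(1+0.1676)^3 + 15.0249/(1+0.1676)^3 = 12.3748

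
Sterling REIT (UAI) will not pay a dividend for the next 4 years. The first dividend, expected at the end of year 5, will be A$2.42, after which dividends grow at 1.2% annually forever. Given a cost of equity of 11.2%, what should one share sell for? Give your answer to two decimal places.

Deferred-dividend DDM. At t=4 the remaining stream is a growing perpetuity with first payment D_5 = 2.42.
V_4 = D_5/(r−g) = 2.42/(0.112−0.012) = 24.2000
P₀ = V_4/(1+r)^4 = 24.2000/(1+0.112)^4 = 15.8269

A$15.83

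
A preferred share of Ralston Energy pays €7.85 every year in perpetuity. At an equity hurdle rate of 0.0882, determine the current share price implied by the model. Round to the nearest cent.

€89.00

Zero-growth DDM (perpetuity): P₀ = D/r = 7.85 / 0.0882 = 89.0023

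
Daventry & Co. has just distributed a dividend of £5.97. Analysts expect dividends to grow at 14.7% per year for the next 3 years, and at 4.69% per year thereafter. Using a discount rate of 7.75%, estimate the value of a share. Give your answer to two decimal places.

£266.70

Two-stage DDM. Project D₁…D_3 at 0.147, terminal growth 0.0469, discount at r = 0.0775.
D_1 = 6.8476
D_2 = 7.8542
D_3 = 9.0088
Terminal value at t=3: TV = D_4/(r−g) = 9.4313/(0.0775−0.0469) = 308.2112
P₀ = 6.8476/(1+0.0775)^1 + 7.8542/(1+0.0775)^2 + 9.0088/(1+0.0775)^3 + 308.2112/(1+0.0775)^3 = 266.6963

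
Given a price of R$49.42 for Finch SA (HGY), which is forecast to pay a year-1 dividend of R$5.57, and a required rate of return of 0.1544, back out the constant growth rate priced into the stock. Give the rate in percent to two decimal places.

4.17%

From P₀ = D₁/(r − g), the implied growth is g = r − D₁/P₀.
g = 0.1544 − 5.57/49.42 = 0.1544 − 0.11271 = 0.04169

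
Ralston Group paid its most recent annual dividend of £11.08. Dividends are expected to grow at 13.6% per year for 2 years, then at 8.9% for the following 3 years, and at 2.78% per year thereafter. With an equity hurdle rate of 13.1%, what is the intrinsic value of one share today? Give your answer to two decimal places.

Three-stage DDM. Project D₁…D_5; terminal Gordon value at t=5 with g = 0.0278; discount at r = 0.131.
D_1 = 12.5869
D_2 = 14.2987
D_3 = 15.5713
D_4 = 16.9571
D_5 = 18.4663
TV_5 = 18.9797/(0.131−0.0278) = 183.9115
P₀ = Σ Dₜ/(1+r)ᵗ + TV_5/(1+r)^5 = 152.7915

£152.79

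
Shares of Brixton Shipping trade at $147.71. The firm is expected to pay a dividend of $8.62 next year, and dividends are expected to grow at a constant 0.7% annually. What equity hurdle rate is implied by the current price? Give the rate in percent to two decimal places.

6.54%

Rearranging the constant-growth DDM: r = D₁/P₀ + g.
r = 8.6200 / 147.71 + 0.007 = 0.05836 + 0.007 = 0.06536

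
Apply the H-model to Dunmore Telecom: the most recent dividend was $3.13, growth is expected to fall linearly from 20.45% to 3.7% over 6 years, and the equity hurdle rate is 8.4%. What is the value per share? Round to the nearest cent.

H-model: P₀ = D₀[(1+g_L) + H(g_S−g_L)]/(r−g_L), with H = 6/2 = 3.
P₀ = 3.13 × [(1+0.037) + 3×(0.2045−0.037)] / (0.084−0.037)
   = 3.13 × 1.5395 / 0.047 = 102.5241

$102.52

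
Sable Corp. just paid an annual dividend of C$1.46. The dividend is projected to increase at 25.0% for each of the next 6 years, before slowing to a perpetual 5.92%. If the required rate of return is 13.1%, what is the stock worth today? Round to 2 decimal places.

Two-stage DDM. Project D₁…D_6 at 0.25, terminal growth 0.0592, discount at r = 0.131.
D_1 = 1.8250
D_2 = 2.2812
D_3 = 2.8516
D_4 = 3.5645
D_5 = 4.4556
D_6 = 5.5695
Terminal value at t=6: TV = D_7/(r−g) = 5.8992/(0.131−0.0592) = 82.1611
P₀ = 1.8250/(1+0.131)^1 + 2.2812/(1+0.131)^2 + 2.8516/(1+0.131)^3 + 3.5645/(1+0.131)^4 + 4.4556/(1+0.131)^5 + 5.5695/(1+0.131)^6 + 82.1611/(1+0.131)^6 = 51.8697

C$51.87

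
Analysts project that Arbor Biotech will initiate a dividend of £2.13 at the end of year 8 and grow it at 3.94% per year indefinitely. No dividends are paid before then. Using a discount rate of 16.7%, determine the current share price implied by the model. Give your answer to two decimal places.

£5.66

Deferred-dividend DDM. At t=7 the remaining stream is a growing perpetuity with first payment D_8 = 2.13.
V_7 = D_8/(r−g) = 2.13/(0.167−0.0394) = 16.6928
P₀ = V_7/(1+r)^7 = 16.6928/(1+0.167)^7 = 5.6628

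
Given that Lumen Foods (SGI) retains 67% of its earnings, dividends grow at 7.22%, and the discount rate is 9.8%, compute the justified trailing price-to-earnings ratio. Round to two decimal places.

13.71

Payout ratio b = 1 − 0.67 = 0.33.
Justified trailing P/E = b(1+g)/(r−g) = 0.33×(1+0.0722)/(0.098−0.0722) = 13.7142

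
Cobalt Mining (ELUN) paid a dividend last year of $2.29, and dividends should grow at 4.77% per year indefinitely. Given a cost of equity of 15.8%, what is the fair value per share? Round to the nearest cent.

Gordon growth model: P₀ = D₁/(r − g). D₁ = 2.29 × (1 + 0.0477) = 2.3992.
P₀ = 2.3992 / (0.158 − 0.0477) = 2.3992 / 0.1103 = 21.7519

$21.75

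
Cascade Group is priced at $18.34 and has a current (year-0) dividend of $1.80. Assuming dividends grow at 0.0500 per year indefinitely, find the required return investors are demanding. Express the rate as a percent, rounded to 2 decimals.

Rearranging the constant-growth DDM: r = D₁/P₀ + g.
D₁ = 1.80 × (1 + 0.05) = 1.8900.
r = 1.8900 / 18.34 + 0.05 = 0.10305 + 0.05 = 0.15305

15.31%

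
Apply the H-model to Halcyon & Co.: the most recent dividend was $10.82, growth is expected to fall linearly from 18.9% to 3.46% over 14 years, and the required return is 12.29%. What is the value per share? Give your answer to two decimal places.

$259.21

H-model: P₀ = D₀[(1+g_L) + H(g_S−g_L)]/(r−g_L), with H = 14/2 = 7.
P₀ = 10.82 × [(1+0.0346) + 7×(0.189−0.0346)] / (0.1229−0.0346)
   = 10.82 × 2.1154 / 0.0883 = 259.2144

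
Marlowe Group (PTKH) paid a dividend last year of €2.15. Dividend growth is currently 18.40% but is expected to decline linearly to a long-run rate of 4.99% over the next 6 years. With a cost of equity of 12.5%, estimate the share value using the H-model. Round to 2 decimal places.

H-model: P₀ = D₀[(1+g_L) + H(g_S−g_L)]/(r−g_L), with H = 6/2 = 3.
P₀ = 2.15 × [(1+0.0499) + 3×(0.184−0.0499)] / (0.125−0.0499)
   = 2.15 × 1.4522 / 0.0751 = 41.5743

€41.57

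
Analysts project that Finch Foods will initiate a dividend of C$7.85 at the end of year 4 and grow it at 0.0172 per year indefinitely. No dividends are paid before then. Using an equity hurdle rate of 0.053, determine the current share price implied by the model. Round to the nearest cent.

C$187.80

Deferred-dividend DDM. At t=3 the remaining stream is a growing perpetuity with first payment D_4 = 7.85.
V_3 = D_4/(r−g) = 7.85/(0.053−0.0172) = 219.2737
P₀ = V_3/(1+r)^3 = 219.2737/(1+0.053)^3 = 187.8026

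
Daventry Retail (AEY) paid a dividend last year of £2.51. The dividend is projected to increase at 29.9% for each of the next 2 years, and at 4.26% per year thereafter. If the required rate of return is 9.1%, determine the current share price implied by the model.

£83.20

Two-stage DDM. Project D₁…D_2 at 0.299, terminal growth 0.0426, discount at r = 0.091.
D_1 = 3.2605
D_2 = 4.2354
Terminal value at t=2: TV = D_3/(r−g) = 4.4158/(0.091−0.0426) = 91.2356
P₀ = 3.2605/(1+0.091)^1 + 4.2354/(1+0.091)^2 + 91.2356/(1+0.091)^2 = 83.1973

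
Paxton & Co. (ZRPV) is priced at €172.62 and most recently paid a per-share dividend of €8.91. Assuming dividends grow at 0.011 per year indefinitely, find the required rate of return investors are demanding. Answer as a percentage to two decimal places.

Rearranging the constant-growth DDM: r = D₁/P₀ + g.
D₁ = 8.91 × (1 + 0.011) = 9.0080.
r = 9.0080 / 172.62 + 0.011 = 0.05218 + 0.011 = 0.06318

6.32%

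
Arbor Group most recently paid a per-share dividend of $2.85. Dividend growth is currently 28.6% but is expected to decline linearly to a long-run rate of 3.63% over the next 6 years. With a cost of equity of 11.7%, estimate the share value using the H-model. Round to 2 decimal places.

$63.05

H-model: P₀ = D₀[(1+g_L) + H(g_S−g_L)]/(r−g_L), with H = 6/2 = 3.
P₀ = 2.85 × [(1+0.0363) + 3×(0.286−0.0363)] / (0.117−0.0363)
   = 2.85 × 1.7854 / 0.0807 = 63.0532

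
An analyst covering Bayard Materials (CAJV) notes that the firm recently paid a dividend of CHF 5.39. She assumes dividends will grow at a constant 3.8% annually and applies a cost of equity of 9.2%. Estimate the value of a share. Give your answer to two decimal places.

CHF 103.61

Gordon growth model: P₀ = D₁/(r − g). D₁ = 5.39 × (1 + 0.038) = 5.5948.
P₀ = 5.5948 / (0.092 − 0.038) = 5.5948 / 0.054 = 103.6078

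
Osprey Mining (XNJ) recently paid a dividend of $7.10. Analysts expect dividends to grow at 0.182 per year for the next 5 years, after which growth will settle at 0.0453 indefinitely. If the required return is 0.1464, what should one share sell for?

Two-stage DDM. Project D₁…D_5 at 0.182, terminal growth 0.0453, discount at r = 0.1464.
D_1 = 8.3922
D_2 = 9.9196
D_3 = 11.7249
D_4 = 13.8589
D_5 = 16.3812
Terminal value at t=5: TV = D_6/(r−g) = 17.1233/(0.1464−0.0453) = 169.3696
P₀ = 8.3922/(1+0.1464)^1 + 9.9196/(1+0.1464)^2 + 11.7249/(1+0.1464)^3 + 13.8589/(1+0.1464)^4 + 16.3812/(1+0.1464)^5 + 169.3696/(1+0.1464)^5 = 124.4845

$124.48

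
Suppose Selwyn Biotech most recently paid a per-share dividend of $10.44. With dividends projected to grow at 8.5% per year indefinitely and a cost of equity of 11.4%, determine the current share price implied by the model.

$390.60

Gordon growth model: P₀ = D₁/(r − g). D₁ = 10.44 × (1 + 0.085) = 11.3274.
P₀ = 11.3274 / (0.114 − 0.085) = 11.3274 / 0.029 = 390.6000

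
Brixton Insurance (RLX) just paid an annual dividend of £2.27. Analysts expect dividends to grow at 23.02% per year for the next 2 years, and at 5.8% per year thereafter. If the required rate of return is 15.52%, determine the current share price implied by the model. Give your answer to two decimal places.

Two-stage DDM. Project D₁…D_2 at 0.2302, terminal growth 0.058, discount at r = 0.1552.
D_1 = 2.7926
D_2 = 3.4354
Terminal value at t=2: TV = D_3/(r−g) = 3.6347/(0.1552−0.058) = 37.3936
P₀ = 2.7926/(1+0.1552)^1 + 3.4354/(1+0.1552)^2 + 37.3936/(1+0.1552)^2 = 33.0126

£33.01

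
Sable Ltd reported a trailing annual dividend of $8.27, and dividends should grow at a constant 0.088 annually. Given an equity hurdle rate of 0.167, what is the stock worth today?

Gordon growth model: P₀ = D₁/(r − g). D₁ = 8.27 × (1 + 0.088) = 8.9978.
P₀ = 8.9978 / (0.167 − 0.088) = 8.9978 / 0.079 = 113.8957

$113.90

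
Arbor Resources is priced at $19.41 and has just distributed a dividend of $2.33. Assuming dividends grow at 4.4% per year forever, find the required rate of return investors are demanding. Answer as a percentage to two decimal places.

Rearranging the constant-growth DDM: r = D₁/P₀ + g.
D₁ = 2.33 × (1 + 0.044) = 2.4325.
r = 2.4325 / 19.41 + 0.044 = 0.12532 + 0.044 = 0.16932

16.93%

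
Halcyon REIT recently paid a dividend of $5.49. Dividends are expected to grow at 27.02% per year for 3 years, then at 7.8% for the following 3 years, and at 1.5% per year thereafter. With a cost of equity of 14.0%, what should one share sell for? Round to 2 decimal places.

Three-stage DDM. Project D₁…D_6; terminal Gordon value at t=6 with g = 0.015; discount at r = 0.14.
D_1 = 6.9734
D_2 = 8.8576
D_3 = 11.2509
D_4 = 12.1285
D_5 = 13.0745
D_6 = 14.0943
TV_6 = 14.3058/(0.14−0.015) = 114.4461
P₀ = Σ Dₜ/(1+r)ᵗ + TV_6/(1+r)^6 = 93.0596

$93.06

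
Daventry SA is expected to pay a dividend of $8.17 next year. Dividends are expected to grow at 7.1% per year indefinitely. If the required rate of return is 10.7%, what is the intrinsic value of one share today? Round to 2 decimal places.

Gordon growth model: P₀ = D₁/(r − g), with D₁ = 8.17 given directly.
P₀ = 8.1700 / (0.107 − 0.071) = 8.1700 / 0.036 = 226.9444

$226.94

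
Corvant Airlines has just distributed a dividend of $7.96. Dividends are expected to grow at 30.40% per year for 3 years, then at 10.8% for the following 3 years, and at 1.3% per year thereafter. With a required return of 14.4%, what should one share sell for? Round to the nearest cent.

Three-stage DDM. Project D₁…D_6; terminal Gordon value at t=6 with g = 0.013; discount at r = 0.144.
D_1 = 10.3798
D_2 = 13.5353
D_3 = 17.6500
D_4 = 19.5563
D_5 = 21.6683
D_6 = 24.0085
TV_6 = 24.3206/(0.144−0.013) = 185.6536
P₀ = Σ Dₜ/(1+r)ᵗ + TV_6/(1+r)^6 = 147.2133

$147.21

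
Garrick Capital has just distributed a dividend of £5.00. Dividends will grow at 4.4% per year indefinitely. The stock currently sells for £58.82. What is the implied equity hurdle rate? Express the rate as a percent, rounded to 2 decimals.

Rearranging the constant-growth DDM: r = D₁/P₀ + g.
D₁ = 5.00 × (1 + 0.044) = 5.2200.
r = 5.2200 / 58.82 + 0.044 = 0.08875 + 0.044 = 0.13275

13.27%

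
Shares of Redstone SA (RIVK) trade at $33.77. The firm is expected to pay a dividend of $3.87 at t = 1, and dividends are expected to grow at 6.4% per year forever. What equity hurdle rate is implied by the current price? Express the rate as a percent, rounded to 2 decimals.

Rearranging the constant-growth DDM: r = D₁/P₀ + g.
r = 3.8700 / 33.77 + 0.064 = 0.11460 + 0.064 = 0.17860

17.86%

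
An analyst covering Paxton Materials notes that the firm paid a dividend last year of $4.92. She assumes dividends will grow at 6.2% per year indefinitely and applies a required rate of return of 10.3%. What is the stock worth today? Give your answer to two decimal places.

$127.44

Gordon growth model: P₀ = D₁/(r − g). D₁ = 4.92 × (1 + 0.062) = 5.2250.
P₀ = 5.2250 / (0.103 − 0.062) = 5.2250 / 0.041 = 127.4400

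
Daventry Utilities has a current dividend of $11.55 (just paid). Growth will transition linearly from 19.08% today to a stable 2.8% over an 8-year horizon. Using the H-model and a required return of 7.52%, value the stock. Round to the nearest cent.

H-model: P₀ = D₀[(1+g_L) + H(g_S−g_L)]/(r−g_L), with H = 8/2 = 4.
P₀ = 11.55 × [(1+0.028) + 4×(0.1908−0.028)] / (0.0752−0.028)
   = 11.55 × 1.6792 / 0.0472 = 410.9059

$410.91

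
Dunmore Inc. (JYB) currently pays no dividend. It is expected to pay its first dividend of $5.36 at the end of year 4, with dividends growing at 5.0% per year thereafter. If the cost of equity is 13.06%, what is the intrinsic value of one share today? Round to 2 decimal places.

$46.02

Deferred-dividend DDM. At t=3 the remaining stream is a growing perpetuity with first payment D_4 = 5.36.
V_3 = D_4/(r−g) = 5.36/(0.1306−0.05) = 66.5012
P₀ = V_3/(1+r)^3 = 66.5012/(1+0.1306)^3 = 46.0154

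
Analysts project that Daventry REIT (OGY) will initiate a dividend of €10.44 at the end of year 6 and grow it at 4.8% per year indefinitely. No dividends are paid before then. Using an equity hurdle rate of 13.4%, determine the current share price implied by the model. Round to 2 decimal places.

Deferred-dividend DDM. At t=5 the remaining stream is a growing perpetuity with first payment D_6 = 10.44.
V_5 = D_6/(r−g) = 10.44/(0.134−0.048) = 121.3953
P₀ = V_5/(1+r)^5 = 121.3953/(1+0.134)^5 = 64.7346

€64.73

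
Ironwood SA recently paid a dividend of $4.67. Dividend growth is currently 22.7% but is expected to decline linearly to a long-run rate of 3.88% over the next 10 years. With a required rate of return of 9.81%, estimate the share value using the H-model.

$155.91

H-model: P₀ = D₀[(1+g_L) + H(g_S−g_L)]/(r−g_L), with H = 10/2 = 5.
P₀ = 4.67 × [(1+0.0388) + 5×(0.227−0.0388)] / (0.0981−0.0388)
   = 4.67 × 1.9798 / 0.0593 = 155.9134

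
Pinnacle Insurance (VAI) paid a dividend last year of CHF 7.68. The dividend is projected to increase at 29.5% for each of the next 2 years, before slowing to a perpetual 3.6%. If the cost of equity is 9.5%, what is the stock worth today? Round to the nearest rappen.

CHF 208.44

Two-stage DDM. Project D₁…D_2 at 0.295, terminal growth 0.036, discount at r = 0.095.
D_1 = 9.9456
D_2 = 12.8796
Terminal value at t=2: TV = D_3/(r−g) = 13.3432/(0.095−0.036) = 226.1562
P₀ = 9.9456/(1+0.095)^1 + 12.8796/(1+0.095)^2 + 226.1562/(1+0.095)^2 = 208.4412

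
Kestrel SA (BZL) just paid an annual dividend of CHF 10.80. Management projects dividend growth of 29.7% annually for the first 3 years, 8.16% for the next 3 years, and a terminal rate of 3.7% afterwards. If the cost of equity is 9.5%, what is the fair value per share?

CHF 407.68

Three-stage DDM. Project D₁…D_6; terminal Gordon value at t=6 with g = 0.037; discount at r = 0.095.
D_1 = 14.0076
D_2 = 18.1679
D_3 = 23.5637
D_4 = 25.4865
D_5 = 27.5662
D_6 = 29.8156
TV_6 = 30.9188/(0.095−0.037) = 533.0826
P₀ = Σ Dₜ/(1+r)ᵗ + TV_6/(1+r)^6 = 407.6771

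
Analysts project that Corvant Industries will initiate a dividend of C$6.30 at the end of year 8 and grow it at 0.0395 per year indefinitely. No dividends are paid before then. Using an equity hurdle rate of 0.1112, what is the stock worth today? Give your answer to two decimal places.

Deferred-dividend DDM. At t=7 the remaining stream is a growing perpetuity with first payment D_8 = 6.30.
V_7 = D_8/(r−g) = 6.30/(0.1112−0.0395) = 87.8661
P₀ = V_7/(1+r)^7 = 87.8661/(1+0.1112)^7 = 42.0026

C$42.00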